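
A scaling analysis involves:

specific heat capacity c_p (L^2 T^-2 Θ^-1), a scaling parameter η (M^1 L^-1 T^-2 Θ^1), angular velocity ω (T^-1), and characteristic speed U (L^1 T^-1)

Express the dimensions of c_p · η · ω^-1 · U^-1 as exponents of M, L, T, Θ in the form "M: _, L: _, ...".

M: 1, L: 0, T: -2, Θ: 0

Collect each base-dimension exponent across the product:
  M: (0) + (1) − (0) − (0) = 1
  L: (2) + (-1) − (0) − (1) = 0
  T: (-2) + (-2) − (-1) − (-1) = -2
  Θ: (-1) + (1) − (0) − (0) = 0
So the dimensions are [M T⁻²].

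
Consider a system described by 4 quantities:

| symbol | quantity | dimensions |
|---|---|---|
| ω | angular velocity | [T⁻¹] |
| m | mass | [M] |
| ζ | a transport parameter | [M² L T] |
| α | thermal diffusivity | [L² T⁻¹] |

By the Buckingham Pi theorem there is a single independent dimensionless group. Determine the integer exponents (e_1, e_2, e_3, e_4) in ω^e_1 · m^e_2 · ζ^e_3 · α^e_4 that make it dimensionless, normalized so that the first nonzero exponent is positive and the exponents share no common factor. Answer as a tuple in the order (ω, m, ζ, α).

M: e_1·(0) + e_2·(1) + e_3·(2) + e_4·(0) = 0
L: e_1·(0) + e_2·(0) + e_3·(1) + e_4·(2) = 0
T: e_1·(-1) + e_2·(0) + e_3·(1) + e_4·(-1) = 0
Solving this homogeneous linear system for the smallest-integer solution (first nonzero entry positive) gives (3, -4, 2, -1).

(3, -4, 2, -1)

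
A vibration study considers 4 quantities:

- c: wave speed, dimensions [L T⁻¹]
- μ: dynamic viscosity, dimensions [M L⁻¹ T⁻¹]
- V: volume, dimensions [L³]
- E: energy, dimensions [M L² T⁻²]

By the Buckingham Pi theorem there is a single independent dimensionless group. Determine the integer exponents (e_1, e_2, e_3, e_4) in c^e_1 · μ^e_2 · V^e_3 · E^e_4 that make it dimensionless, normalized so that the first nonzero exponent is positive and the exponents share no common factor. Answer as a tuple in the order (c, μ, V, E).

M: e_1·(0) + e_2·(1) + e_3·(0) + e_4·(1) = 0
L: e_1·(1) + e_2·(-1) + e_3·(3) + e_4·(2) = 0
T: e_1·(-1) + e_2·(-1) + e_3·(0) + e_4·(-2) = 0
Solving this homogeneous linear system for the smallest-integer solution (first nonzero entry positive) gives (3, 3, 2, -3).

(3, 3, 2, -3)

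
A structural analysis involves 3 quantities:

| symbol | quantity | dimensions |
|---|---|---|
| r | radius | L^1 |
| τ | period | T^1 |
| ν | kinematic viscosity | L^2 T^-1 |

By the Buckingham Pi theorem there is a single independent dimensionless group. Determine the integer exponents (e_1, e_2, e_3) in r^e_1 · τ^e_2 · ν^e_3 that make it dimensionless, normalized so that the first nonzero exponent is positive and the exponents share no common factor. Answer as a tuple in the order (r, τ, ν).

(2, -1, -1)

L: e_1·(1) + e_2·(0) + e_3·(2) = 0
T: e_1·(0) + e_2·(1) + e_3·(-1) = 0
Solving this homogeneous linear system for the smallest-integer solution (first nonzero entry positive) gives (2, -1, -1).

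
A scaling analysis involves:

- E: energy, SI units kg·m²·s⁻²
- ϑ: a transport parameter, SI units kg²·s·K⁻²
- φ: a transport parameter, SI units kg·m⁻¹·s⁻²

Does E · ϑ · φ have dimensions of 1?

Sum the exponent of each base dimension across the product:
  M: [E]_M + [ϑ]_M + [φ]_M = (1) + (2) + (1) = 4
  L: [E]_L + [ϑ]_L + [φ]_L = (2) + (0) + (-1) = 1
  T: [E]_T + [ϑ]_T + [φ]_T = (-2) + (1) + (-2) = -3
  Θ: [E]_Θ + [ϑ]_Θ + [φ]_Θ = (0) + (-2) + (0) = -2
Net dimensions [M⁴ L T⁻³ Θ⁻²] ≠ [1] — not dimensionless.

no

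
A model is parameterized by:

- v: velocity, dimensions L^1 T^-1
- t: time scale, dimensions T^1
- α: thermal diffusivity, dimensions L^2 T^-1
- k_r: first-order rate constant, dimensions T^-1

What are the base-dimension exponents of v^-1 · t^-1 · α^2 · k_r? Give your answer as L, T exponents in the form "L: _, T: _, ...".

Collect each base-dimension exponent across the product:
  L: −(1) − (0) + 2·(2) + (0) = 3
  T: −(-1) − (1) + 2·(-1) + (-1) = -3
So the dimensions are [L³ T⁻³].

L: 3, T: -3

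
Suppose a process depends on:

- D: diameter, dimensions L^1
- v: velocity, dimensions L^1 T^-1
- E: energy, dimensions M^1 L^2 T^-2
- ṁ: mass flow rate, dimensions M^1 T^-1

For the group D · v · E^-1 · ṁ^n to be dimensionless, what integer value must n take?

1

Balance the M exponent: (1)·n from ṁ, plus (0) + (0) − (1) = -1 from the rest, must sum to zero.
n − 1 = 0, so n = 1.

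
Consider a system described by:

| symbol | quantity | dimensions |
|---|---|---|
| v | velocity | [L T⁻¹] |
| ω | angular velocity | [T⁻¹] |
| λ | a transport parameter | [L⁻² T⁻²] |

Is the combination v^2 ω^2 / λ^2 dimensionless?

no

Sum the exponent of each base dimension across the product:
  L: 2·[v]_L + 2·[ω]_L − 2·[λ]_L = 2·(1) + 2·(0) − 2·(-2) = 6
  T: 2·[v]_T + 2·[ω]_T − 2·[λ]_T = 2·(-1) + 2·(-1) − 2·(-2) = 0
Net dimensions [L⁶] ≠ [1] — not dimensionless.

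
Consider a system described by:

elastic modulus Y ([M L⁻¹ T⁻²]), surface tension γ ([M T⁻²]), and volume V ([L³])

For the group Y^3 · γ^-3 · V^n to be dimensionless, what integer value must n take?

Balance the L exponent: (3)·n from V, plus 3·(-1) − 3·(0) = -3 from the rest, must sum to zero.
3n − 3 = 0, so n = 1.

1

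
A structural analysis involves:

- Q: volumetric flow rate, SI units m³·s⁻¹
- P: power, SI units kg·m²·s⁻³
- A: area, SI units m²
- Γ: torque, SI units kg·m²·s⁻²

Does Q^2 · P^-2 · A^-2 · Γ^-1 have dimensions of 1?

Sum the exponent of each base dimension across the product:
  M: 2·[Q]_M − 2·[P]_M − 2·[A]_M − [Γ]_M = 2·(0) − 2·(1) − 2·(0) − (1) = -3
  L: 2·[Q]_L − 2·[P]_L − 2·[A]_L − [Γ]_L = 2·(3) − 2·(2) − 2·(2) − (2) = -4
  T: 2·[Q]_T − 2·[P]_T − 2·[A]_T − [Γ]_T = 2·(-1) − 2·(-3) − 2·(0) − (-2) = 6
Net dimensions [M⁻³ L⁻⁴ T⁶] ≠ [1] — not dimensionless.

no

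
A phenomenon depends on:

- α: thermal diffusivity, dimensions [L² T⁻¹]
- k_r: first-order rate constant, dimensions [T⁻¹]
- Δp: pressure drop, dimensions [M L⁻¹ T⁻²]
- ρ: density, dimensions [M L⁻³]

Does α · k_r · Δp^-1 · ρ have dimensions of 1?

Sum the exponent of each base dimension across the product:
  M: [α]_M + [k_r]_M − [Δp]_M + [ρ]_M = (0) + (0) − (1) + (1) = 0
  L: [α]_L + [k_r]_L − [Δp]_L + [ρ]_L = (2) + (0) − (-1) + (-3) = 0
  T: [α]_T + [k_r]_T − [Δp]_T + [ρ]_T = (-1) + (-1) − (-2) + (0) = 0
All base exponents vanish — dimensionless.

yes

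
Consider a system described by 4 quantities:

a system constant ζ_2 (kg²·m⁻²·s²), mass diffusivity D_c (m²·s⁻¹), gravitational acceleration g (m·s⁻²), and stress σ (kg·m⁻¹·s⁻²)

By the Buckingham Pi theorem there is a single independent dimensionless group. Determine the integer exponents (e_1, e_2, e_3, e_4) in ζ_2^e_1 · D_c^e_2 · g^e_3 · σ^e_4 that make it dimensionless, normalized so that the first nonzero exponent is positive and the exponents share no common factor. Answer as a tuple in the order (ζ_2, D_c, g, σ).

M: e_1·(2) + e_2·(0) + e_3·(0) + e_4·(1) = 0
L: e_1·(-2) + e_2·(2) + e_3·(1) + e_4·(-1) = 0
T: e_1·(2) + e_2·(-1) + e_3·(-2) + e_4·(-2) = 0
Solving this homogeneous linear system for the smallest-integer solution (first nonzero entry positive) gives (1, -2, 4, -2).

(1, -2, 4, -2)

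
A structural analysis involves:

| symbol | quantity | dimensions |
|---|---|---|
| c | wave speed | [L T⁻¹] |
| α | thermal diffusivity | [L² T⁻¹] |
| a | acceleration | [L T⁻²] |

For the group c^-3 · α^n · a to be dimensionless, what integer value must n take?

1

Balance the L exponent: (2)·n from α, plus −3·(1) + (1) = -2 from the rest, must sum to zero.
2n − 2 = 0, so n = 1.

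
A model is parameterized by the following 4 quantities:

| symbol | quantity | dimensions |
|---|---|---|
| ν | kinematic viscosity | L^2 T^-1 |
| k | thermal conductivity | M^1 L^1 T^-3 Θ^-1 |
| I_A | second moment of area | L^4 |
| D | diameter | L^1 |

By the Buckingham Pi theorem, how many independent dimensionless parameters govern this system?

1

There are 4 variables and 4 base dimensions (M, L, T, Θ).
The dimension matrix has rank 3 (less than 4: the dimension vectors are linearly dependent).
Independent dimensionless groups: 4 − 3 = 1.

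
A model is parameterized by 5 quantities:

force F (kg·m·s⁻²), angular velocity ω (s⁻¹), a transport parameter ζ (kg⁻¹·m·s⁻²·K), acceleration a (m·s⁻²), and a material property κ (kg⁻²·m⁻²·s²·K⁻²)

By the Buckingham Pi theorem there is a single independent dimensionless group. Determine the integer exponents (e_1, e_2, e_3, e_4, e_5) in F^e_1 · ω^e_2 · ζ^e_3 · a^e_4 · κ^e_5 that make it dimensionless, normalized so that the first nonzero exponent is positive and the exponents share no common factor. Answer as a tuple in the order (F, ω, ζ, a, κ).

M: e_1·(1) + e_2·(0) + e_3·(-1) + e_4·(0) + e_5·(-2) = 0
L: e_1·(1) + e_2·(0) + e_3·(1) + e_4·(1) + e_5·(-2) = 0
T: e_1·(-2) + e_2·(-1) + e_3·(-2) + e_4·(-2) + e_5·(2) = 0
Θ: e_1·(0) + e_2·(0) + e_3·(1) + e_4·(0) + e_5·(-2) = 0
Solving this homogeneous linear system for the smallest-integer solution (first nonzero entry positive) gives (4, -2, 2, -4, 1).

(4, -2, 2, -4, 1)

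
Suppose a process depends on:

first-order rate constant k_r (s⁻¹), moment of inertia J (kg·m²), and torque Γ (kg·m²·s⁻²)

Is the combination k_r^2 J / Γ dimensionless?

yes

Sum the exponent of each base dimension across the product:
  M: 2·[k_r]_M + [J]_M − [Γ]_M = 2·(0) + (1) − (1) = 0
  L: 2·[k_r]_L + [J]_L − [Γ]_L = 2·(0) + (2) − (2) = 0
  T: 2·[k_r]_T + [J]_T − [Γ]_T = 2·(-1) + (0) − (-2) = 0
All base exponents vanish — dimensionless.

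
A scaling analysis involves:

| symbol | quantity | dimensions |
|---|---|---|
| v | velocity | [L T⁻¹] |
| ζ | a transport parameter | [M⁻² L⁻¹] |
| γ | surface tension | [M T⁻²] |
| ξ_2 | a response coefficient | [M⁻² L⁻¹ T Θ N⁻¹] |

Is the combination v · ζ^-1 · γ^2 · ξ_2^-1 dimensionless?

Sum the exponent of each base dimension across the product:
  M: [v]_M − [ζ]_M + 2·[γ]_M − [ξ_2]_M = (0) − (-2) + 2·(1) − (-2) = 6
  L: [v]_L − [ζ]_L + 2·[γ]_L − [ξ_2]_L = (1) − (-1) + 2·(0) − (-1) = 3
  T: [v]_T − [ζ]_T + 2·[γ]_T − [ξ_2]_T = (-1) − (0) + 2·(-2) − (1) = -6
  Θ: [v]_Θ − [ζ]_Θ + 2·[γ]_Θ − [ξ_2]_Θ = (0) − (0) + 2·(0) − (1) = -1
  N: [v]_N − [ζ]_N + 2·[γ]_N − [ξ_2]_N = (0) − (0) + 2·(0) − (-1) = 1
Net dimensions [M⁶ L³ T⁻⁶ Θ⁻¹ N] ≠ [1] — not dimensionless.

no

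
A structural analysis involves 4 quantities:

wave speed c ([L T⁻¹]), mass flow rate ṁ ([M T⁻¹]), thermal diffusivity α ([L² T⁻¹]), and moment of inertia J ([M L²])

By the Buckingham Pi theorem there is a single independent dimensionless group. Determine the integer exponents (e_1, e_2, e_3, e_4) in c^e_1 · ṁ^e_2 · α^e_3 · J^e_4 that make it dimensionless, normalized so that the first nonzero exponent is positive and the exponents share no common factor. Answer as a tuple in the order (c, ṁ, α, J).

M: e_1·(0) + e_2·(1) + e_3·(0) + e_4·(1) = 0
L: e_1·(1) + e_2·(0) + e_3·(2) + e_4·(2) = 0
T: e_1·(-1) + e_2·(-1) + e_3·(-1) + e_4·(0) = 0
Solving this homogeneous linear system for the smallest-integer solution (first nonzero entry positive) gives (4, -1, -3, 1).

(4, -1, -3, 1)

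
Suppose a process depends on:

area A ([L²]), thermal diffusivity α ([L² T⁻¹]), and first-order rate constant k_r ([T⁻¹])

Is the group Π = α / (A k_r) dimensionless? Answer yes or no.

yes

Sum the exponent of each base dimension across the product:
  M: −[A]_M + [α]_M − [k_r]_M = −(0) + (0) − (0) = 0
  L: −[A]_L + [α]_L − [k_r]_L = −(2) + (2) − (0) = 0
  T: −[A]_T + [α]_T − [k_r]_T = −(0) + (-1) − (-1) = 0
  Θ: −[A]_Θ + [α]_Θ − [k_r]_Θ = −(0) + (0) − (0) = 0
All base exponents vanish — dimensionless.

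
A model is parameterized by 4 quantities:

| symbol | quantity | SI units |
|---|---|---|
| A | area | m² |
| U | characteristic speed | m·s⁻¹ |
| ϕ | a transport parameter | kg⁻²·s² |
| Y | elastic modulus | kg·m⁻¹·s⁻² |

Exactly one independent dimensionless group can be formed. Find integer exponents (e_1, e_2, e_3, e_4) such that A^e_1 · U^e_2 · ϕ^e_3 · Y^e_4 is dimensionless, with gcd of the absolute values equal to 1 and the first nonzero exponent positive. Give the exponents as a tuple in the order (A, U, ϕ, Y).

M: e_1·(0) + e_2·(0) + e_3·(-2) + e_4·(1) = 0
L: e_1·(2) + e_2·(1) + e_3·(0) + e_4·(-1) = 0
T: e_1·(0) + e_2·(-1) + e_3·(2) + e_4·(-2) = 0
Solving this homogeneous linear system for the smallest-integer solution (first nonzero entry positive) gives (2, -2, 1, 2).

(2, -2, 1, 2)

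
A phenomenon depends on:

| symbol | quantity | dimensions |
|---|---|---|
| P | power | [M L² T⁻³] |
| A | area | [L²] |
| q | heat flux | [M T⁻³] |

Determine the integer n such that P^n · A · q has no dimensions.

-1

Balance the M exponent: (1)·n from P, plus (0) + (1) = 1 from the rest, must sum to zero.
n + 1 = 0, so n = -1.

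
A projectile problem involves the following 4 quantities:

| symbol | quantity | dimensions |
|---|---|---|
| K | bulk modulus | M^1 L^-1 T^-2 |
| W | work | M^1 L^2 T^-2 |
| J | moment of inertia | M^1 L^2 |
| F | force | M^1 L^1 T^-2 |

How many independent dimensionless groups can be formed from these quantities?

1

There are 4 variables and 3 base dimensions (M, L, T).
The dimension matrix has rank 3.
Independent dimensionless groups: 4 − 3 = 1.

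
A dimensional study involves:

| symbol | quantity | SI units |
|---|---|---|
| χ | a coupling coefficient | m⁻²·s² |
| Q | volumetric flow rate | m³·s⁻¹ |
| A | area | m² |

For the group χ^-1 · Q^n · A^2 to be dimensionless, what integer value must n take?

-2

Balance the L exponent: (3)·n from Q, plus −(-2) + 2·(2) = 6 from the rest, must sum to zero.
3n + 6 = 0, so n = -2.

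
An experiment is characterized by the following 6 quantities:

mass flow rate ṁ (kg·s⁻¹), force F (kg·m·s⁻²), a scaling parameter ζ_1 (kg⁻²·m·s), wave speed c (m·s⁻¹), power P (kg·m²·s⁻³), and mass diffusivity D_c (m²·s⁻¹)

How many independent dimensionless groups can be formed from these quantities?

3

There are 6 variables and 3 base dimensions (M, L, T).
The dimension matrix has rank 3.
Independent dimensionless groups: 6 − 3 = 3.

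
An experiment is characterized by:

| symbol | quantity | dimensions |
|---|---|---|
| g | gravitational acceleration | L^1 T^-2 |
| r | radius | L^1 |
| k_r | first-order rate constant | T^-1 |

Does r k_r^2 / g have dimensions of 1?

Sum the exponent of each base dimension across the product:
  M: −[g]_M + [r]_M + 2·[k_r]_M = −(0) + (0) + 2·(0) = 0
  L: −[g]_L + [r]_L + 2·[k_r]_L = −(1) + (1) + 2·(0) = 0
  T: −[g]_T + [r]_T + 2·[k_r]_T = −(-2) + (0) + 2·(-1) = 0
  Θ: −[g]_Θ + [r]_Θ + 2·[k_r]_Θ = −(0) + (0) + 2·(0) = 0
All base exponents vanish — dimensionless.

yes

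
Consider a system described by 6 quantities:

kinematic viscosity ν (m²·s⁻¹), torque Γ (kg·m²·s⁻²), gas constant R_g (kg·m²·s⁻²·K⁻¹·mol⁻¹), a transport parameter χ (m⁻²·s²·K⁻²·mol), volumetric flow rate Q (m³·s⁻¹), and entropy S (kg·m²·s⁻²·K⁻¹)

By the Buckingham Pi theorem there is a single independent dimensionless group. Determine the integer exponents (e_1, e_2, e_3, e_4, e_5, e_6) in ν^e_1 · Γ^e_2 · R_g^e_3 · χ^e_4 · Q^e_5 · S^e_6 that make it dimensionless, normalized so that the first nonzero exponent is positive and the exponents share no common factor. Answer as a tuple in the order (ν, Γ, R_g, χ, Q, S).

(4, 2, 1, 1, -2, -3)

M: e_1·(0) + e_2·(1) + e_3·(1) + e_4·(0) + e_5·(0) + e_6·(1) = 0
L: e_1·(2) + e_2·(2) + e_3·(2) + e_4·(-2) + e_5·(3) + e_6·(2) = 0
T: e_1·(-1) + e_2·(-2) + e_3·(-2) + e_4·(2) + e_5·(-1) + e_6·(-2) = 0
Θ: e_1·(0) + e_2·(0) + e_3·(-1) + e_4·(-2) + e_5·(0) + e_6·(-1) = 0
N: e_1·(0) + e_2·(0) + e_3·(-1) + e_4·(1) + e_5·(0) + e_6·(0) = 0
Solving this homogeneous linear system for the smallest-integer solution (first nonzero entry positive) gives (4, 2, 1, 1, -2, -3).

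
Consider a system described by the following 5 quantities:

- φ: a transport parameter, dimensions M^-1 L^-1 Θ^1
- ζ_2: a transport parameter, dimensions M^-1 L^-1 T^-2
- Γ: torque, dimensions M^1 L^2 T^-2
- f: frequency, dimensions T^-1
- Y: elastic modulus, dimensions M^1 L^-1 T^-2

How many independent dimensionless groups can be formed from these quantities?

1

There are 5 variables and 4 base dimensions (M, L, T, Θ).
The dimension matrix has rank 4.
Independent dimensionless groups: 5 − 4 = 1.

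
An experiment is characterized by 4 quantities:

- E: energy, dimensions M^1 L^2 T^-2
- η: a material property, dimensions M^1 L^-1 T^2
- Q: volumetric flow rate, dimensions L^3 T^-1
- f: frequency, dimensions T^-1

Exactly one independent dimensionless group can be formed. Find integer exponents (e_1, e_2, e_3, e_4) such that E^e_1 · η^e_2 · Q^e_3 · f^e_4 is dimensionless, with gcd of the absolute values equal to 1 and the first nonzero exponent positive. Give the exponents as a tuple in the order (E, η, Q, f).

(1, -1, -1, -3)

M: e_1·(1) + e_2·(1) + e_3·(0) + e_4·(0) = 0
L: e_1·(2) + e_2·(-1) + e_3·(3) + e_4·(0) = 0
T: e_1·(-2) + e_2·(2) + e_3·(-1) + e_4·(-1) = 0
Solving this homogeneous linear system for the smallest-integer solution (first nonzero entry positive) gives (1, -1, -1, -3).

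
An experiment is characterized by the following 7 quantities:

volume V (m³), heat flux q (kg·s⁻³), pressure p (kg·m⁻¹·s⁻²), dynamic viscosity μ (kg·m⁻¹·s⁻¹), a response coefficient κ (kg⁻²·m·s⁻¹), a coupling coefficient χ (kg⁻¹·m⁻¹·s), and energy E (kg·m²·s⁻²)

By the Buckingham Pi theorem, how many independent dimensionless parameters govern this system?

There are 7 variables and 3 base dimensions (M, L, T).
The dimension matrix has rank 3.
Independent dimensionless groups: 7 − 3 = 4.

4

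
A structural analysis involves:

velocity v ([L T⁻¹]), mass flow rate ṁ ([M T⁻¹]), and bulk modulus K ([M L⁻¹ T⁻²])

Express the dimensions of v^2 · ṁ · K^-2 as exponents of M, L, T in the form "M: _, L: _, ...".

Collect each base-dimension exponent across the product:
  M: 2·(0) + (1) − 2·(1) = -1
  L: 2·(1) + (0) − 2·(-1) = 4
  T: 2·(-1) + (-1) − 2·(-2) = 1
So the dimensions are [M⁻¹ L⁴ T].

M: -1, L: 4, T: 1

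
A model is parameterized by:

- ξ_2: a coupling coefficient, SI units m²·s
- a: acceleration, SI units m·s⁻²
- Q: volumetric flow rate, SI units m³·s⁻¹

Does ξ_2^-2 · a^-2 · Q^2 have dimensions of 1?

yes

Sum the exponent of each base dimension across the product:
  M: −2·[ξ_2]_M − 2·[a]_M + 2·[Q]_M = −2·(0) − 2·(0) + 2·(0) = 0
  L: −2·[ξ_2]_L − 2·[a]_L + 2·[Q]_L = −2·(2) − 2·(1) + 2·(3) = 0
  T: −2·[ξ_2]_T − 2·[a]_T + 2·[Q]_T = −2·(1) − 2·(-2) + 2·(-1) = 0
All base exponents vanish — dimensionless.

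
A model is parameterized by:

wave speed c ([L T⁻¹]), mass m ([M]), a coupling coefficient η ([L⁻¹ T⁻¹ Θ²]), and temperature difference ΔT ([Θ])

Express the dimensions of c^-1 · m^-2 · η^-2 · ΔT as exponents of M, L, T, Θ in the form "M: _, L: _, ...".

M: -2, L: 1, T: 3, Θ: -3

Collect each base-dimension exponent across the product:
  M: −(0) − 2·(1) − 2·(0) + (0) = -2
  L: −(1) − 2·(0) − 2·(-1) + (0) = 1
  T: −(-1) − 2·(0) − 2·(-1) + (0) = 3
  Θ: −(0) − 2·(0) − 2·(2) + (1) = -3
So the dimensions are [M⁻² L T³ Θ⁻³].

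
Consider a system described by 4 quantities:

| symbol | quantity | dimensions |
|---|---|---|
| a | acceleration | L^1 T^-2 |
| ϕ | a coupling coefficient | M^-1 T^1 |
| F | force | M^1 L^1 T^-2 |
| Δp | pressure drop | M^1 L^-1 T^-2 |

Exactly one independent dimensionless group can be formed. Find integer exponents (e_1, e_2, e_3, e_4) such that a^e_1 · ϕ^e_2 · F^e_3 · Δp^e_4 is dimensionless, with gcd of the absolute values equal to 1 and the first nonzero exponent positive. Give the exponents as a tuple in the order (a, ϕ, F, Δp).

M: e_1·(0) + e_2·(-1) + e_3·(1) + e_4·(1) = 0
L: e_1·(1) + e_2·(0) + e_3·(1) + e_4·(-1) = 0
T: e_1·(-2) + e_2·(1) + e_3·(-2) + e_4·(-2) = 0
Solving this homogeneous linear system for the smallest-integer solution (first nonzero entry positive) gives (2, -4, -3, -1).

(2, -4, -3, -1)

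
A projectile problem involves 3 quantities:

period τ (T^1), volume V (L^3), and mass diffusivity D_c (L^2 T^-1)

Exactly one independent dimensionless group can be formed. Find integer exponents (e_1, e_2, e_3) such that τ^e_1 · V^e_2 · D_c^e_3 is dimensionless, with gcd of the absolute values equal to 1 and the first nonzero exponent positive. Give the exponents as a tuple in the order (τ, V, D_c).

(3, -2, 3)

L: e_1·(0) + e_2·(3) + e_3·(2) = 0
T: e_1·(1) + e_2·(0) + e_3·(-1) = 0
Solving this homogeneous linear system for the smallest-integer solution (first nonzero entry positive) gives (3, -2, 3).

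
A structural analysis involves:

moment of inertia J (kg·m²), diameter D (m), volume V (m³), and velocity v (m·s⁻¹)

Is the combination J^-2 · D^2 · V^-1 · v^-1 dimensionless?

no

Sum the exponent of each base dimension across the product:
  M: −2·[J]_M + 2·[D]_M − [V]_M − [v]_M = −2·(1) + 2·(0) − (0) − (0) = -2
  L: −2·[J]_L + 2·[D]_L − [V]_L − [v]_L = −2·(2) + 2·(1) − (3) − (1) = -6
  T: −2·[J]_T + 2·[D]_T − [V]_T − [v]_T = −2·(0) + 2·(0) − (0) − (-1) = 1
Net dimensions [M⁻² L⁻⁶ T] ≠ [1] — not dimensionless.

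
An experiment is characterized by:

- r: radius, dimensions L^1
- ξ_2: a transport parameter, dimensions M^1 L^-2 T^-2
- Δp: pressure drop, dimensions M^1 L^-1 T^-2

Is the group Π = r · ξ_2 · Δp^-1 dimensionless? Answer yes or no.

yes

Sum the exponent of each base dimension across the product:
  M: [r]_M + [ξ_2]_M − [Δp]_M = (0) + (1) − (1) = 0
  L: [r]_L + [ξ_2]_L − [Δp]_L = (1) + (-2) − (-1) = 0
  T: [r]_T + [ξ_2]_T − [Δp]_T = (0) + (-2) − (-2) = 0
All base exponents vanish — dimensionless.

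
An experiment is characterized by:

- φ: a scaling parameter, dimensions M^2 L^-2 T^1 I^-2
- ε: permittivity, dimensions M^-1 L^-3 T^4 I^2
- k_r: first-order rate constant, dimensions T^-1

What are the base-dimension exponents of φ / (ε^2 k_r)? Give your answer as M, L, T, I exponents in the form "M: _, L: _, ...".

Collect each base-dimension exponent across the product:
  M: (2) − 2·(-1) − (0) = 4
  L: (-2) − 2·(-3) − (0) = 4
  T: (1) − 2·(4) − (-1) = -6
  I: (-2) − 2·(2) − (0) = -6
So the dimensions are [M⁴ L⁴ T⁻⁶ I⁻⁶].

M: 4, L: 4, T: -6, I: -6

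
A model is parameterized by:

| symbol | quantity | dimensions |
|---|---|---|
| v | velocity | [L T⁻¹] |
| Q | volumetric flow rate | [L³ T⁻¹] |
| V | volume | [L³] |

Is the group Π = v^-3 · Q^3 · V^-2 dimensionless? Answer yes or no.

Sum the exponent of each base dimension across the product:
  L: −3·[v]_L + 3·[Q]_L − 2·[V]_L = −3·(1) + 3·(3) − 2·(3) = 0
  T: −3·[v]_T + 3·[Q]_T − 2·[V]_T = −3·(-1) + 3·(-1) − 2·(0) = 0
All base exponents vanish — dimensionless.

yes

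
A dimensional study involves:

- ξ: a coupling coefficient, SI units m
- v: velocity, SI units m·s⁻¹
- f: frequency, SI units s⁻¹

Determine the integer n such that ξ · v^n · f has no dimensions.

Balance the L exponent: (1)·n from v, plus (1) + (0) = 1 from the rest, must sum to zero.
n + 1 = 0, so n = -1.

-1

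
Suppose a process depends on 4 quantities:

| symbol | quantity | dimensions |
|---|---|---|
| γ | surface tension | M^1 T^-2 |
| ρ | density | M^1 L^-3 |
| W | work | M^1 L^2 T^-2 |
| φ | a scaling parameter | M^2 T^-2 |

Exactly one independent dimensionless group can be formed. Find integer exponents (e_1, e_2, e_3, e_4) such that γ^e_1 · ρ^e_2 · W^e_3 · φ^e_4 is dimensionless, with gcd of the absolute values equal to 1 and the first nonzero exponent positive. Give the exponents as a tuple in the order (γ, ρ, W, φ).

(1, -2, -3, 2)

M: e_1·(1) + e_2·(1) + e_3·(1) + e_4·(2) = 0
L: e_1·(0) + e_2·(-3) + e_3·(2) + e_4·(0) = 0
T: e_1·(-2) + e_2·(0) + e_3·(-2) + e_4·(-2) = 0
Solving this homogeneous linear system for the smallest-integer solution (first nonzero entry positive) gives (1, -2, -3, 2).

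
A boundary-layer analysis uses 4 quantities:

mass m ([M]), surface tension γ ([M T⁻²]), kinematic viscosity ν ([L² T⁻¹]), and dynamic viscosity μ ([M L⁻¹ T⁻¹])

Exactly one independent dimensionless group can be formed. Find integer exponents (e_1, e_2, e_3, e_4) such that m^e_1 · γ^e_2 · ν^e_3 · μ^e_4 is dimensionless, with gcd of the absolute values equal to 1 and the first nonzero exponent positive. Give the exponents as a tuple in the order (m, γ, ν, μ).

M: e_1·(1) + e_2·(1) + e_3·(0) + e_4·(1) = 0
L: e_1·(0) + e_2·(0) + e_3·(2) + e_4·(-1) = 0
T: e_1·(0) + e_2·(-2) + e_3·(-1) + e_4·(-1) = 0
Solving this homogeneous linear system for the smallest-integer solution (first nonzero entry positive) gives (1, 3, -2, -4).

(1, 3, -2, -4)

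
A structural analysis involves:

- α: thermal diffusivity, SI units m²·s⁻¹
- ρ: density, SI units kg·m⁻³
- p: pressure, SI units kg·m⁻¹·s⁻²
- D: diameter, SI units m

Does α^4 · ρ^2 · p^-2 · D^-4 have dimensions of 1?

yes

Sum the exponent of each base dimension across the product:
  M: 4·[α]_M + 2·[ρ]_M − 2·[p]_M − 4·[D]_M = 4·(0) + 2·(1) − 2·(1) − 4·(0) = 0
  L: 4·[α]_L + 2·[ρ]_L − 2·[p]_L − 4·[D]_L = 4·(2) + 2·(-3) − 2·(-1) − 4·(1) = 0
  T: 4·[α]_T + 2·[ρ]_T − 2·[p]_T − 4·[D]_T = 4·(-1) + 2·(0) − 2·(-2) − 4·(0) = 0
All base exponents vanish — dimensionless.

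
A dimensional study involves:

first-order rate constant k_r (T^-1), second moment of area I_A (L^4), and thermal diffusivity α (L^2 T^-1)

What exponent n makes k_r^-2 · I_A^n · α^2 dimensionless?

-1

Balance the L exponent: (4)·n from I_A, plus −2·(0) + 2·(2) = 4 from the rest, must sum to zero.
4n + 4 = 0, so n = -1.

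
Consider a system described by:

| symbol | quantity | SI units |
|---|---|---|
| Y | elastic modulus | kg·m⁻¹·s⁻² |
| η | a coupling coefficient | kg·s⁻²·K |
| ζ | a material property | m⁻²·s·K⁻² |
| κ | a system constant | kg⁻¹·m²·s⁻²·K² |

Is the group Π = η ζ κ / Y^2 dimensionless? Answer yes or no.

no

Sum the exponent of each base dimension across the product:
  M: −2·[Y]_M + [η]_M + [ζ]_M + [κ]_M = −2·(1) + (1) + (0) + (-1) = -2
  L: −2·[Y]_L + [η]_L + [ζ]_L + [κ]_L = −2·(-1) + (0) + (-2) + (2) = 2
  T: −2·[Y]_T + [η]_T + [ζ]_T + [κ]_T = −2·(-2) + (-2) + (1) + (-2) = 1
  Θ: −2·[Y]_Θ + [η]_Θ + [ζ]_Θ + [κ]_Θ = −2·(0) + (1) + (-2) + (2) = 1
Net dimensions [M⁻² L² T Θ] ≠ [1] — not dimensionless.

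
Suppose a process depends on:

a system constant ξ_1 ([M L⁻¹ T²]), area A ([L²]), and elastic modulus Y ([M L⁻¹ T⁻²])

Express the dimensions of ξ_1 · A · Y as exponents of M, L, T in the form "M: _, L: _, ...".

M: 2, L: 0, T: 0

Collect each base-dimension exponent across the product:
  M: (1) + (0) + (1) = 2
  L: (-1) + (2) + (-1) = 0
  T: (2) + (0) + (-2) = 0
So the dimensions are [M²].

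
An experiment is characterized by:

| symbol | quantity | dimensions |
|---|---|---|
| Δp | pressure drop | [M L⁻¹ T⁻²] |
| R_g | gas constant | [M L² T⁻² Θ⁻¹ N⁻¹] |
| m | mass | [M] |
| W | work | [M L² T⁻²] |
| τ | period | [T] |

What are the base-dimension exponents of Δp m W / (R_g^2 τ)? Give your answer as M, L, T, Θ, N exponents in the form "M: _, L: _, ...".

Collect each base-dimension exponent across the product:
  M: (1) − 2·(1) + (1) + (1) − (0) = 1
  L: (-1) − 2·(2) + (0) + (2) − (0) = -3
  T: (-2) − 2·(-2) + (0) + (-2) − (1) = -1
  Θ: (0) − 2·(-1) + (0) + (0) − (0) = 2
  N: (0) − 2·(-1) + (0) + (0) − (0) = 2
So the dimensions are [M L⁻³ T⁻¹ Θ² N²].

M: 1, L: -3, T: -1, Θ: 2, N: 2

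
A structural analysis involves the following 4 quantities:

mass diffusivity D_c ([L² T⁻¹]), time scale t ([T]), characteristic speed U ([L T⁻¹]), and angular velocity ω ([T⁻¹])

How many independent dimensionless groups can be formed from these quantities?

There are 4 variables and 2 base dimensions (L, T).
The dimension matrix has rank 2.
Independent dimensionless groups: 4 − 2 = 2.

2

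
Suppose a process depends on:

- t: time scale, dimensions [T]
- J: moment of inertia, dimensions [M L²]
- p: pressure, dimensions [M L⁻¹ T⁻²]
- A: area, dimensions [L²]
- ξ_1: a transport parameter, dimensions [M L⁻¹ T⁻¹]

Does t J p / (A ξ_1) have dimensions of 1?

no

Sum the exponent of each base dimension across the product:
  M: [t]_M + [J]_M + [p]_M − [A]_M − [ξ_1]_M = (0) + (1) + (1) − (0) − (1) = 1
  L: [t]_L + [J]_L + [p]_L − [A]_L − [ξ_1]_L = (0) + (2) + (-1) − (2) − (-1) = 0
  T: [t]_T + [J]_T + [p]_T − [A]_T − [ξ_1]_T = (1) + (0) + (-2) − (0) − (-1) = 0
Net dimensions [M] ≠ [1] — not dimensionless.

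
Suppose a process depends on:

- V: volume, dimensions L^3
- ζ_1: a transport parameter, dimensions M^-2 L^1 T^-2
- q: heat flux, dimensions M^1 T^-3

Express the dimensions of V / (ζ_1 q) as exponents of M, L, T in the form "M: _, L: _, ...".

Collect each base-dimension exponent across the product:
  M: (0) − (-2) − (1) = 1
  L: (3) − (1) − (0) = 2
  T: (0) − (-2) − (-3) = 5
So the dimensions are [M L² T⁵].

M: 1, L: 2, T: 5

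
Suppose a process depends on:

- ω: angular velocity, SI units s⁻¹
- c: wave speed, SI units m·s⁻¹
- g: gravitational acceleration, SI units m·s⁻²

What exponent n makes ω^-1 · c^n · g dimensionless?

Balance the L exponent: (1)·n from c, plus −(0) + (1) = 1 from the rest, must sum to zero.
n + 1 = 0, so n = -1.

-1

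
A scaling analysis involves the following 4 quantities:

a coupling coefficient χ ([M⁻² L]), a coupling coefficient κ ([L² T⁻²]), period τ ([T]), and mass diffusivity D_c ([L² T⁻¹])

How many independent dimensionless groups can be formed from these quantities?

1

There are 4 variables and 3 base dimensions (M, L, T).
The dimension matrix has rank 3.
Independent dimensionless groups: 4 − 3 = 1.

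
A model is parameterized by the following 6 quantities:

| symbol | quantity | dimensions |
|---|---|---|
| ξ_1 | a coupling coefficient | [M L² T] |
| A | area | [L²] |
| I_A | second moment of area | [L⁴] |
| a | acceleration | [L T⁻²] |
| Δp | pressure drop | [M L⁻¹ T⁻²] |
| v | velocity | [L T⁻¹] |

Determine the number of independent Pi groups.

There are 6 variables and 3 base dimensions (M, L, T).
The dimension matrix has rank 3.
Independent dimensionless groups: 6 − 3 = 3.

3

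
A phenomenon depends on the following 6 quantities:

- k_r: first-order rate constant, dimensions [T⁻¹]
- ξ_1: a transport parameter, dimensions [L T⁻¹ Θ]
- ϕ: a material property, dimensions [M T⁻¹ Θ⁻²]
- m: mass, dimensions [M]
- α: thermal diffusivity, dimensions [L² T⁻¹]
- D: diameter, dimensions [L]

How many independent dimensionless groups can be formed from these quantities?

2

There are 6 variables and 4 base dimensions (M, L, T, Θ).
The dimension matrix has rank 4.
Independent dimensionless groups: 6 − 4 = 2.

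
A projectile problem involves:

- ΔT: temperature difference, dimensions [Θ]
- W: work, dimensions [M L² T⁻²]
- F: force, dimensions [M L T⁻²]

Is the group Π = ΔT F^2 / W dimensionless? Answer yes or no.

Sum the exponent of each base dimension across the product:
  M: [ΔT]_M − [W]_M + 2·[F]_M = (0) − (1) + 2·(1) = 1
  L: [ΔT]_L − [W]_L + 2·[F]_L = (0) − (2) + 2·(1) = 0
  T: [ΔT]_T − [W]_T + 2·[F]_T = (0) − (-2) + 2·(-2) = -2
  Θ: [ΔT]_Θ − [W]_Θ + 2·[F]_Θ = (1) − (0) + 2·(0) = 1
Net dimensions [M T⁻² Θ] ≠ [1] — not dimensionless.

no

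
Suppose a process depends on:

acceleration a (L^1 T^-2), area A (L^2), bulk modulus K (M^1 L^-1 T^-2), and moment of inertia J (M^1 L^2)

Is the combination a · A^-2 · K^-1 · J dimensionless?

Sum the exponent of each base dimension across the product:
  M: [a]_M − 2·[A]_M − [K]_M + [J]_M = (0) − 2·(0) − (1) + (1) = 0
  L: [a]_L − 2·[A]_L − [K]_L + [J]_L = (1) − 2·(2) − (-1) + (2) = 0
  T: [a]_T − 2·[A]_T − [K]_T + [J]_T = (-2) − 2·(0) − (-2) + (0) = 0
  N: [a]_N − 2·[A]_N − [K]_N + [J]_N = (0) − 2·(0) − (0) + (0) = 0
All base exponents vanish — dimensionless.

yes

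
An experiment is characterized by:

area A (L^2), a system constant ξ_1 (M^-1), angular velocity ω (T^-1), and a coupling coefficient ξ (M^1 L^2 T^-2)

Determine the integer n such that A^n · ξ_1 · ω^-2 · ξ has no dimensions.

Balance the L exponent: (2)·n from A, plus (0) − 2·(0) + (2) = 2 from the rest, must sum to zero.
2n + 2 = 0, so n = -1.

-1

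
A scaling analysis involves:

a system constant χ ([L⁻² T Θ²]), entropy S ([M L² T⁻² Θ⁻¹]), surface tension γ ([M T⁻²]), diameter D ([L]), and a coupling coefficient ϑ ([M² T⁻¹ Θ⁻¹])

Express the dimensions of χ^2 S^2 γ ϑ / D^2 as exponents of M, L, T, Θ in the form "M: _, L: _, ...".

M: 5, L: -2, T: -5, Θ: 1

Collect each base-dimension exponent across the product:
  M: 2·(0) + 2·(1) + (1) − 2·(0) + (2) = 5
  L: 2·(-2) + 2·(2) + (0) − 2·(1) + (0) = -2
  T: 2·(1) + 2·(-2) + (-2) − 2·(0) + (-1) = -5
  Θ: 2·(2) + 2·(-1) + (0) − 2·(0) + (-1) = 1
So the dimensions are [M⁵ L⁻² T⁻⁵ Θ].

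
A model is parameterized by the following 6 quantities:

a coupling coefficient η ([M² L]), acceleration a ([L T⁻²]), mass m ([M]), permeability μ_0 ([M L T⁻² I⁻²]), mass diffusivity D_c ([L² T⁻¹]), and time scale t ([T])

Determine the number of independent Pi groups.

2

There are 6 variables and 4 base dimensions (M, L, T, I).
The dimension matrix has rank 4.
Independent dimensionless groups: 6 − 4 = 2.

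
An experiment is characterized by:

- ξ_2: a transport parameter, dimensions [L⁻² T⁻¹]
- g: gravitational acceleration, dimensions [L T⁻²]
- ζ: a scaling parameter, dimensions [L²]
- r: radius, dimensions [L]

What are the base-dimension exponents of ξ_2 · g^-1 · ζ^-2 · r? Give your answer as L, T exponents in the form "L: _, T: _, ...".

L: -6, T: 1

Collect each base-dimension exponent across the product:
  L: (-2) − (1) − 2·(2) + (1) = -6
  T: (-1) − (-2) − 2·(0) + (0) = 1
So the dimensions are [L⁻⁶ T].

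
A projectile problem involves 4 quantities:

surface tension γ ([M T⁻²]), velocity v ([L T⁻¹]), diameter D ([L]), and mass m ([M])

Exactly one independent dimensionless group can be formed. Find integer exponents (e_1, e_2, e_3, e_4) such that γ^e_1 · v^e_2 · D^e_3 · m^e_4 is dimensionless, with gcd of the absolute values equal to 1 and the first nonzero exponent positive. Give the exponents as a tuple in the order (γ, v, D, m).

(1, -2, 2, -1)

M: e_1·(1) + e_2·(0) + e_3·(0) + e_4·(1) = 0
L: e_1·(0) + e_2·(1) + e_3·(1) + e_4·(0) = 0
T: e_1·(-2) + e_2·(-1) + e_3·(0) + e_4·(0) = 0
Solving this homogeneous linear system for the smallest-integer solution (first nonzero entry positive) gives (1, -2, 2, -1).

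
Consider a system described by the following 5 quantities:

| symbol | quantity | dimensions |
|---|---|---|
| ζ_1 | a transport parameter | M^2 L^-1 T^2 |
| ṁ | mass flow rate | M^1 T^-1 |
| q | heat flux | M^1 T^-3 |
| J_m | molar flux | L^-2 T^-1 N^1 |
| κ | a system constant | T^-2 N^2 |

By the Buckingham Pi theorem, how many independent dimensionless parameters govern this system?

1

There are 5 variables and 4 base dimensions (M, L, T, N).
The dimension matrix has rank 4.
Independent dimensionless groups: 5 − 4 = 1.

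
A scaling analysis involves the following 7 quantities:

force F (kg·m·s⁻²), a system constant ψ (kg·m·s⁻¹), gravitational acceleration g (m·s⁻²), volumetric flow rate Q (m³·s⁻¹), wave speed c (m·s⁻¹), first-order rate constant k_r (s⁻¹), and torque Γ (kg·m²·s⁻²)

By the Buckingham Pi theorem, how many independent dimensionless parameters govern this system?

4

There are 7 variables and 3 base dimensions (M, L, T).
The dimension matrix has rank 3.
Independent dimensionless groups: 7 − 3 = 4.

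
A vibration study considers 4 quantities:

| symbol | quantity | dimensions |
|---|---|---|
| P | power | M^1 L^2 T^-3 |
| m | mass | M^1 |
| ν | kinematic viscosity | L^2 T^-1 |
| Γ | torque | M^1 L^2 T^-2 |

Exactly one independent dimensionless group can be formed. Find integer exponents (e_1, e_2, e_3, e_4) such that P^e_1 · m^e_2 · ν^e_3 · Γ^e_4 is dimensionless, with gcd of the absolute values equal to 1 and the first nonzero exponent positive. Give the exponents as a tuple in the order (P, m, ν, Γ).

(1, 1, 1, -2)

M: e_1·(1) + e_2·(1) + e_3·(0) + e_4·(1) = 0
L: e_1·(2) + e_2·(0) + e_3·(2) + e_4·(2) = 0
T: e_1·(-3) + e_2·(0) + e_3·(-1) + e_4·(-2) = 0
Solving this homogeneous linear system for the smallest-integer solution (first nonzero entry positive) gives (1, 1, 1, -2).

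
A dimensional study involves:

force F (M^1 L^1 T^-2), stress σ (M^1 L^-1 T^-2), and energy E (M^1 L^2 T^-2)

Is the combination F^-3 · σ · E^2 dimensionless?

yes

Sum the exponent of each base dimension across the product:
  M: −3·[F]_M + [σ]_M + 2·[E]_M = −3·(1) + (1) + 2·(1) = 0
  L: −3·[F]_L + [σ]_L + 2·[E]_L = −3·(1) + (-1) + 2·(2) = 0
  T: −3·[F]_T + [σ]_T + 2·[E]_T = −3·(-2) + (-2) + 2·(-2) = 0
  N: −3·[F]_N + [σ]_N + 2·[E]_N = −3·(0) + (0) + 2·(0) = 0
All base exponents vanish — dimensionless.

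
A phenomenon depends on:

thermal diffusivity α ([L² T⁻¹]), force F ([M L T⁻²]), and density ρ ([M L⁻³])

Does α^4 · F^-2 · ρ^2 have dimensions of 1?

Sum the exponent of each base dimension across the product:
  M: 4·[α]_M − 2·[F]_M + 2·[ρ]_M = 4·(0) − 2·(1) + 2·(1) = 0
  L: 4·[α]_L − 2·[F]_L + 2·[ρ]_L = 4·(2) − 2·(1) + 2·(-3) = 0
  T: 4·[α]_T − 2·[F]_T + 2·[ρ]_T = 4·(-1) − 2·(-2) + 2·(0) = 0
All base exponents vanish — dimensionless.

yes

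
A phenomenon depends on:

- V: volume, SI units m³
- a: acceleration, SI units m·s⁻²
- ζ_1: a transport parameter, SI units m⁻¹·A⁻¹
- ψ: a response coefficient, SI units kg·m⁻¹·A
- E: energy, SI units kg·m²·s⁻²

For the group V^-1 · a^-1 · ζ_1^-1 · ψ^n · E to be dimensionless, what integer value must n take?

-1

Balance the M exponent: (1)·n from ψ, plus −(0) − (0) − (0) + (1) = 1 from the rest, must sum to zero.
n + 1 = 0, so n = -1.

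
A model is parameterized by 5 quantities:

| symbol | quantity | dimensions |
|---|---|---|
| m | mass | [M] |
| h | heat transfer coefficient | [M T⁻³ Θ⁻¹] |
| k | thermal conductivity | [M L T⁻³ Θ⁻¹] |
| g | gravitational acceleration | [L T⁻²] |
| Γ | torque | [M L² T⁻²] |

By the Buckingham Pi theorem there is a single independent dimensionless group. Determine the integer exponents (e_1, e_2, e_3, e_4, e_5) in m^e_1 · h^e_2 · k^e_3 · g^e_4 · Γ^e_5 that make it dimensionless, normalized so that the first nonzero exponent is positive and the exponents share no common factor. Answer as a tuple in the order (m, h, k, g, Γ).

(1, -1, 1, 1, -1)

M: e_1·(1) + e_2·(1) + e_3·(1) + e_4·(0) + e_5·(1) = 0
L: e_1·(0) + e_2·(0) + e_3·(1) + e_4·(1) + e_5·(2) = 0
T: e_1·(0) + e_2·(-3) + e_3·(-3) + e_4·(-2) + e_5·(-2) = 0
Θ: e_1·(0) + e_2·(-1) + e_3·(-1) + e_4·(0) + e_5·(0) = 0
Solving this homogeneous linear system for the smallest-integer solution (first nonzero entry positive) gives (1, -1, 1, 1, -1).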